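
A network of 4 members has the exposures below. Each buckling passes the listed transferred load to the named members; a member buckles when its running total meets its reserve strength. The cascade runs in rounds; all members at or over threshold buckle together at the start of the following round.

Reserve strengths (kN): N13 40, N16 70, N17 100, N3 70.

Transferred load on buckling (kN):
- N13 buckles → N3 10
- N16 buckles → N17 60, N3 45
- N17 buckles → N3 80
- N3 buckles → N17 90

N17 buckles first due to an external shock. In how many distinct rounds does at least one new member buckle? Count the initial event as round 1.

Round 1 — N17 buckles (initial).
  N3: +80 → 80 ≥ 70
Round 2 — N3 buckles.
No further bucklings.

2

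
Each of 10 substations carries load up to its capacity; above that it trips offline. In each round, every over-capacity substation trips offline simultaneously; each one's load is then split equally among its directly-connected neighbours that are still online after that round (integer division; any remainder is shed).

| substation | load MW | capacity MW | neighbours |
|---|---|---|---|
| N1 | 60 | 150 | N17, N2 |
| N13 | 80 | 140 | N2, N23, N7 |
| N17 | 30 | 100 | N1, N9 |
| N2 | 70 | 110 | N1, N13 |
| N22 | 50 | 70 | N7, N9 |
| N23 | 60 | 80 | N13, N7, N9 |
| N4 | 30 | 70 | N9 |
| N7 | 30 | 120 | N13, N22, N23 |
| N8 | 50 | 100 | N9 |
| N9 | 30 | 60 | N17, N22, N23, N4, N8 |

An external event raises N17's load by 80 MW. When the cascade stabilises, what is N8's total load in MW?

71

Round 1 — N17 at 110 > 100. N17 trips offline.
  N17 sheds 110 MW to N1, N9: 55 each.
    N1: 60+55 = 115 ≤ 150
    N9: 30+55 = 85 > 60
Round 2 — N9 trips offline.
  N9 sheds 85 MW to N22, N23, N4, N8: 21 each (1 lost).
    N22: 50+21 = 71 > 70
    N23: 60+21 = 81 > 80
    N4: 30+21 = 51 ≤ 70
    N8: 50+21 = 71 ≤ 100
Round 3 — N22, N23 trip offline.
  N22 sheds 71 MW to N7: 71 each.
    N7: 30+71 = 101 ≤ 120
  N23 sheds 81 MW to N13, N7: 40 each (1 lost).
    N13: 80+40 = 120 ≤ 140
    N7: 101+40 = 141 > 120
Round 4 — N7 trips offline.
  N7 sheds 141 MW to N13: 141 each.
    N13: 120+141 = 261 > 140
Round 5 — N13 trips offline.
  N13 sheds 261 MW to N2: 261 each.
    N2: 70+261 = 331 > 110
Round 6 — N2 trips offline.
  N2 sheds 331 MW to N1: 331 each.
    N1: 115+331 = 446 > 150
Round 7 — N1 trips offline.
  N1 sheds 446 MW: no online neighbours, lost.
No further trips.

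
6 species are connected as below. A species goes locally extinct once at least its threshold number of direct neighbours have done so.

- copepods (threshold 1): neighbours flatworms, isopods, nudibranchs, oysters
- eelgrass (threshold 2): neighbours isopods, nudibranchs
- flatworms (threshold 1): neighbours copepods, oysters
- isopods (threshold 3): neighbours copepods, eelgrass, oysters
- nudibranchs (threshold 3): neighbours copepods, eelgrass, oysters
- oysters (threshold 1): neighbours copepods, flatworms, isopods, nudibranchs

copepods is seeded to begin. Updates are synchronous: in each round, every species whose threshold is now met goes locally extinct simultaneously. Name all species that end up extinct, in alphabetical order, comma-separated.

copepods, flatworms, oysters

Round 1 — copepods goes locally extinct (initial).
Round 2 — checking thresholds:
  flatworms: 1 of 2 neighbours ≥ 1, goes locally extinct.
  isopods: 1 of 3 neighbours < 3, not yet.
  nudibranchs: 1 of 3 neighbours < 3, not yet.
  oysters: 1 of 4 neighbours ≥ 1, goes locally extinct.
Round 3 — no new extinctions; cascade stops.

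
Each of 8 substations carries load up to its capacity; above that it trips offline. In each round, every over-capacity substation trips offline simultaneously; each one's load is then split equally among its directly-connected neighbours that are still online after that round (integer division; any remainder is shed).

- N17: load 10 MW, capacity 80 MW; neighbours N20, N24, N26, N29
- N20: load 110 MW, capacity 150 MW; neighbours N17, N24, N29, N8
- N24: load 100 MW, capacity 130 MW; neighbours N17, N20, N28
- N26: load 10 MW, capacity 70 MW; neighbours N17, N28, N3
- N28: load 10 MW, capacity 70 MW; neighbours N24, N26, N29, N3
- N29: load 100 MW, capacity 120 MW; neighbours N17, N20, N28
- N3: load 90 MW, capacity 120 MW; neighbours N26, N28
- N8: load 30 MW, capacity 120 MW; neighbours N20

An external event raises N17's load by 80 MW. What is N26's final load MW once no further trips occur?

Round 1 — N17 at 90 > 80. N17 trips offline.
  N17 sheds 90 MW to N20, N24, N26, N29: 22 each (2 lost).
    N20: 110+22 = 132 ≤ 150
    N24: 100+22 = 122 ≤ 130
    N26: 10+22 = 32 ≤ 70
    N29: 100+22 = 122 > 120
Round 2 — N29 trips offline.
  N29 sheds 122 MW to N20, N28: 61 each.
    N20: 132+61 = 193 > 150
    N28: 10+61 = 71 > 70
Round 3 — N20, N28 trip offline.
  N20 sheds 193 MW to N24, N8: 96 each (1 lost).
    N24: 122+96 = 218 > 130
    N8: 30+96 = 126 > 120
  N28 sheds 71 MW to N24, N26, N3: 23 each (2 lost).
    N24: 218+23 = 241 > 130
    N26: 32+23 = 55 ≤ 70
    N3: 90+23 = 113 ≤ 120
Round 4 — N24, N8 trip offline.
  N24 sheds 241 MW: no online neighbours, lost.
  N8 sheds 126 MW: no online neighbours, lost.
No further trips.

55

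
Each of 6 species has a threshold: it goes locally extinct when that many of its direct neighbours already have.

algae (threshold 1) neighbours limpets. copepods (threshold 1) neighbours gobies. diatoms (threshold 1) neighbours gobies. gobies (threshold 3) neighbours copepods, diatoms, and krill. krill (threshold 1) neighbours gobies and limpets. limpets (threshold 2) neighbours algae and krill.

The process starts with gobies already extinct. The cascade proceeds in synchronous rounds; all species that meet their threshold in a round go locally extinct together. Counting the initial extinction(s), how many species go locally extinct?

4

Round 1 — gobies goes locally extinct (initial).
Round 2 — checking thresholds:
  copepods: 1 of 1 neighbours ≥ 1, goes locally extinct.
  diatoms: 1 of 1 neighbours ≥ 1, goes locally extinct.
  krill: 1 of 2 neighbours ≥ 1, goes locally extinct.
Round 3 — no new extinctions; cascade stops.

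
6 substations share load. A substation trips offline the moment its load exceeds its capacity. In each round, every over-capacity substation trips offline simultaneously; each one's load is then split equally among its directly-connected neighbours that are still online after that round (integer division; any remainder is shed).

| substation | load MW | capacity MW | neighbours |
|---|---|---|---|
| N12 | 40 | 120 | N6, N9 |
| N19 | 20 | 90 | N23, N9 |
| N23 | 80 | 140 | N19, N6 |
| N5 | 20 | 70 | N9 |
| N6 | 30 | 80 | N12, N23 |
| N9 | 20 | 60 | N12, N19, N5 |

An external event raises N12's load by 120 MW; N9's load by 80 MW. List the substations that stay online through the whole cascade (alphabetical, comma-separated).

Round 1 — N12 at 160 > 120; N9 at 100 > 60. N12, N9 trip offline.
  N12 sheds 160 MW to N6: 160 each.
    N6: 30+160 = 190 > 80
  N9 sheds 100 MW to N19, N5: 50 each.
    N19: 20+50 = 70 ≤ 90
    N5: 20+50 = 70 ≤ 70
Round 2 — N6 trips offline.
  N6 sheds 190 MW to N23: 190 each.
    N23: 80+190 = 270 > 140
Round 3 — N23 trips offline.
  N23 sheds 270 MW to N19: 270 each.
    N19: 70+270 = 340 > 90
Round 4 — N19 trips offline.
  N19 sheds 340 MW: no online neighbours, lost.
No further trips.

N5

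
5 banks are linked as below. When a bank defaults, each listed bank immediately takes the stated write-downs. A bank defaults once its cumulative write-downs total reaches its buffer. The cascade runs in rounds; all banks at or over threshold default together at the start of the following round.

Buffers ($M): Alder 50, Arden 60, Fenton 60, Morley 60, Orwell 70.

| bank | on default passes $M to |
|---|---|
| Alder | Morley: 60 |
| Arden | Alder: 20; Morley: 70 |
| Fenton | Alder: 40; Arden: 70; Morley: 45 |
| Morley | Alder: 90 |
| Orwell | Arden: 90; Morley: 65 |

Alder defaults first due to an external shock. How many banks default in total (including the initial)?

Round 1 — Alder defaults (initial).
  Morley: +60 → 60 ≥ 60
Round 2 — Morley defaults.
No further defaults.

2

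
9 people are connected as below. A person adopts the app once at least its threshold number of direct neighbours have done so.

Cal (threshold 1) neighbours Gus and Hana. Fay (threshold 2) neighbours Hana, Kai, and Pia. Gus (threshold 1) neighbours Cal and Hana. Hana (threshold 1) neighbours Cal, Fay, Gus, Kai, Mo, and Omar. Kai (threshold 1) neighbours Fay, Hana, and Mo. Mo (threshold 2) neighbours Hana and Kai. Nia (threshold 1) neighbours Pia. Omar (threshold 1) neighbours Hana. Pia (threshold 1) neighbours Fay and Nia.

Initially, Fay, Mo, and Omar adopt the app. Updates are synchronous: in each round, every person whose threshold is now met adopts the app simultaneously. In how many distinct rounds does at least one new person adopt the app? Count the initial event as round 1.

3

Round 1 — Fay, Mo, Omar adopt the app (initial).
Round 2 — checking thresholds:
  Hana: 3 of 6 neighbours ≥ 1, adopts the app.
  Kai: 2 of 3 neighbours ≥ 1, adopts the app.
  Pia: 1 of 2 neighbours ≥ 1, adopts the app.
Round 3 — checking thresholds:
  Cal: 1 of 2 neighbours ≥ 1, adopts the app.
  Gus: 1 of 2 neighbours ≥ 1, adopts the app.
  Nia: 1 of 1 neighbours ≥ 1, adopts the app.
Round 4 — no new adoptions; cascade stops.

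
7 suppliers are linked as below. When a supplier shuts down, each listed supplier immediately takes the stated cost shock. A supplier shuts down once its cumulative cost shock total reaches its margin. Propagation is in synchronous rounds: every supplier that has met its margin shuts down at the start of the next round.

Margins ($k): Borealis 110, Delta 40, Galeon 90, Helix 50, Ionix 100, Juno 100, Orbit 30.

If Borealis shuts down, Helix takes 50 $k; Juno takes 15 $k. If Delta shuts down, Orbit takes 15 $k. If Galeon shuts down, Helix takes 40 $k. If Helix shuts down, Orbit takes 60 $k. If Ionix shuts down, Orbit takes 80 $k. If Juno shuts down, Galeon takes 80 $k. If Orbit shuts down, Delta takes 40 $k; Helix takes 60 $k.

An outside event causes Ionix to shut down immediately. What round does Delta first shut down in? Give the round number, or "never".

3

Round 1 — Ionix shuts down (initial).
  Orbit: +80 → 80 ≥ 30
Round 2 — Orbit shuts down.
  Delta: +40 → 40 ≥ 40
  Helix: +60 → 60 ≥ 50
Round 3 — Delta, Helix shut down.
No further shutdowns.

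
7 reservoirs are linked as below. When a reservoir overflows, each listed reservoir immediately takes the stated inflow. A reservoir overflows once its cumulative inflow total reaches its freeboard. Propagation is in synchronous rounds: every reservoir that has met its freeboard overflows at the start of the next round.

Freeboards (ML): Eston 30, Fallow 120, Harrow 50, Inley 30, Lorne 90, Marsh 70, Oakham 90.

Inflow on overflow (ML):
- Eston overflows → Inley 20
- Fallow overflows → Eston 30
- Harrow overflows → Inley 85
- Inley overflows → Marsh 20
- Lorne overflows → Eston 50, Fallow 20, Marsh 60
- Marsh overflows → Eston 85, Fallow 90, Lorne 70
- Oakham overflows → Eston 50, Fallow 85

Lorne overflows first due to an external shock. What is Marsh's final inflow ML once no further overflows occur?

60

Round 1 — Lorne overflows (initial).
  Eston: +50 → 50 ≥ 30
  Fallow: +20 → 20 < 120
  Marsh: +60 → 60 < 70
Round 2 — Eston overflows.
  Inley: +20 → 20 < 30
No further overflows.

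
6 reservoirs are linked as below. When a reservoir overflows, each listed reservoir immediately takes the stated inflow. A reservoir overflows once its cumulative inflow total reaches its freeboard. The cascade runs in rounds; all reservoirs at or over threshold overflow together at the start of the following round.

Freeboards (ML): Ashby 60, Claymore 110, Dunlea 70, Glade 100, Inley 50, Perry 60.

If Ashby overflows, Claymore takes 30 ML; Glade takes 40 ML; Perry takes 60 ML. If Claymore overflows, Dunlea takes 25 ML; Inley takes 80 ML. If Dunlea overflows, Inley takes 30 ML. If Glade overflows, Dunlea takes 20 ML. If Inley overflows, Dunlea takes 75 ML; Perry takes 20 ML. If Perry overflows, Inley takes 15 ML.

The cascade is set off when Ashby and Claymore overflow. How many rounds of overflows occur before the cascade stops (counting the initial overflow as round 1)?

Round 1 — Ashby, Claymore overflow (initial).
  Dunlea: +25 → 25 < 70
  Glade: +40 → 40 < 100
  Inley: +80 → 80 ≥ 50
  Perry: +60 → 60 ≥ 60
Round 2 — Inley, Perry overflow.
  Dunlea: +75 → 100 ≥ 70
Round 3 — Dunlea overflows.
No further overflows.

3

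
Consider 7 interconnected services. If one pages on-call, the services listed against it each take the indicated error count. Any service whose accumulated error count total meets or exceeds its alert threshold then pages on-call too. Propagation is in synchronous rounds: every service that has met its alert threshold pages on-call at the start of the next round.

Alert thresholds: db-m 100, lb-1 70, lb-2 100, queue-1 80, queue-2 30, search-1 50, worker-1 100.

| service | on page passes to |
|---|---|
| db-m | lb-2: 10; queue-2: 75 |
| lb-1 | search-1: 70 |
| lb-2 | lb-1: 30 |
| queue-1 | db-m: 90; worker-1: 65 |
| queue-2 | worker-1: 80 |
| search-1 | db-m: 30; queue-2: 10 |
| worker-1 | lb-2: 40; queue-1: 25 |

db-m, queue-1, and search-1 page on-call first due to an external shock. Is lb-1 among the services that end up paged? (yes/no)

no

Round 1 — db-m, queue-1, search-1 page on-call (initial).
  lb-2: +10 → 10 < 100
  queue-2: +75+10 → 85 ≥ 30
  worker-1: +65 → 65 < 100
Round 2 — queue-2 pages on-call.
  worker-1: +80 → 145 ≥ 100
Round 3 — worker-1 pages on-call.
  lb-2: +40 → 50 < 100
No further pages.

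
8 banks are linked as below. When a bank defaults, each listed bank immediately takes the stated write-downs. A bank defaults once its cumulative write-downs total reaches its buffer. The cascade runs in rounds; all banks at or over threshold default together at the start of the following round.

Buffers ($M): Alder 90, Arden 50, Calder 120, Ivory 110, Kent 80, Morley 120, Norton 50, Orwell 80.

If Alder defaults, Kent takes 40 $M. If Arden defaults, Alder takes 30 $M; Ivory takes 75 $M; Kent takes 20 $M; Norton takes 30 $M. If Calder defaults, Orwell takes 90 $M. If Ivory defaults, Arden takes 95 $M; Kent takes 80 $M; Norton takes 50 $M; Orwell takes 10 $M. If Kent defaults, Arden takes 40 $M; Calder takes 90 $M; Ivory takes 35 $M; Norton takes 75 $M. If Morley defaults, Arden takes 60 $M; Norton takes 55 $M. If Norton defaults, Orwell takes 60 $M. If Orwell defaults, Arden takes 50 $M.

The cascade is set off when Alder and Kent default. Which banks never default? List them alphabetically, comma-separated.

Arden, Calder, Ivory, Morley, Orwell

Round 1 — Alder, Kent default (initial).
  Arden: +40 → 40 < 50
  Calder: +90 → 90 < 120
  Ivory: +35 → 35 < 110
  Norton: +75 → 75 ≥ 50
Round 2 — Norton defaults.
  Orwell: +60 → 60 < 80
No further defaults.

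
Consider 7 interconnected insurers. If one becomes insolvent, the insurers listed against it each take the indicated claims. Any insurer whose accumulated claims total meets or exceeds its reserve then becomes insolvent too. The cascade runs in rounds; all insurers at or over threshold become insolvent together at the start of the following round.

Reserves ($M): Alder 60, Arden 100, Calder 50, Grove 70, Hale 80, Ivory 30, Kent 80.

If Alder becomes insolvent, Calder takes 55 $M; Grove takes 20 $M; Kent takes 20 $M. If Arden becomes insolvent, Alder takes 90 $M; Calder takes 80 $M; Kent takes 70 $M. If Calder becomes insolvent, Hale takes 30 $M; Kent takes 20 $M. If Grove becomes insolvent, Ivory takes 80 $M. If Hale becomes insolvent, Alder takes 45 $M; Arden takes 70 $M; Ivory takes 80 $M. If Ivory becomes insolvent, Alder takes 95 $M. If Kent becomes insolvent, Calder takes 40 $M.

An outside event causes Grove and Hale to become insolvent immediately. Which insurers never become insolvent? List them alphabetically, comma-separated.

Round 1 — Grove, Hale become insolvent (initial).
  Alder: +45 → 45 < 60
  Arden: +70 → 70 < 100
  Ivory: +80+80 → 160 ≥ 30
Round 2 — Ivory becomes insolvent.
  Alder: +95 → 140 ≥ 60
Round 3 — Alder becomes insolvent.
  Calder: +55 → 55 ≥ 50
  Kent: +20 → 20 < 80
Round 4 — Calder becomes insolvent.
  Kent: +20 → 40 < 80
No further insolvencies.

Arden, Kent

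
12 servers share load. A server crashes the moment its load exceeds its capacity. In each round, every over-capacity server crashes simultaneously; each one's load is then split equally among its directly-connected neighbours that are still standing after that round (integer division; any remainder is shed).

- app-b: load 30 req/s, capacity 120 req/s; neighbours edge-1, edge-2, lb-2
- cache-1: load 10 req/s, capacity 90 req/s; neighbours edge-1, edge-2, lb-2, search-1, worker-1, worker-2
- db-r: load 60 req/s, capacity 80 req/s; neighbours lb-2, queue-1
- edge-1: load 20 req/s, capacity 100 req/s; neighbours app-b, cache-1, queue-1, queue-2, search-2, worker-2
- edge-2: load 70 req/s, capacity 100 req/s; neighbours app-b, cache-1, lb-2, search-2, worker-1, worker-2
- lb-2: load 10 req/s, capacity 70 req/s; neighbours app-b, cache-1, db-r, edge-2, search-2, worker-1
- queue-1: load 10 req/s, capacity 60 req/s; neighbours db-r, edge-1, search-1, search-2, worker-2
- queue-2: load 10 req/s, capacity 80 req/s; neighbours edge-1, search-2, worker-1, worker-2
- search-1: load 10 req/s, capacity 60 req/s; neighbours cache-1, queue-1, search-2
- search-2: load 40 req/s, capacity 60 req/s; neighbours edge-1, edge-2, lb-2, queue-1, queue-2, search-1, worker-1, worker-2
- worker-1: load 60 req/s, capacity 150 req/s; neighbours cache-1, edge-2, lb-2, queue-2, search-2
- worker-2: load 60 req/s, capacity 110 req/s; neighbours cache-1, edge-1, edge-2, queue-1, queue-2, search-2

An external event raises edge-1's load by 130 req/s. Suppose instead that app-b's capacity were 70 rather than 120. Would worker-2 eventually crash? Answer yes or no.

no

With app-b's capacity at 70:
Round 1 — edge-1 at 150 > 100. edge-1 crashes.
  edge-1 sheds 150 req/s to app-b, cache-1, queue-1, queue-2, search-2, worker-2: 25 each.
    app-b: 30+25 = 55 ≤ 70
    cache-1: 10+25 = 35 ≤ 90
    queue-1: 10+25 = 35 ≤ 60
    queue-2: 10+25 = 35 ≤ 80
    search-2: 40+25 = 65 > 60
    worker-2: 60+25 = 85 ≤ 110
Round 2 — search-2 crashes.
  search-2 sheds 65 req/s to edge-2, lb-2, queue-1, queue-2, search-1, worker-1, worker-2: 9 each (2 lost).
    edge-2: 70+9 = 79 ≤ 100
    lb-2: 10+9 = 19 ≤ 70
    queue-1: 35+9 = 44 ≤ 60
    queue-2: 35+9 = 44 ≤ 80
    search-1: 10+9 = 19 ≤ 60
    worker-1: 60+9 = 69 ≤ 150
    worker-2: 85+9 = 94 ≤ 110
No further crashes.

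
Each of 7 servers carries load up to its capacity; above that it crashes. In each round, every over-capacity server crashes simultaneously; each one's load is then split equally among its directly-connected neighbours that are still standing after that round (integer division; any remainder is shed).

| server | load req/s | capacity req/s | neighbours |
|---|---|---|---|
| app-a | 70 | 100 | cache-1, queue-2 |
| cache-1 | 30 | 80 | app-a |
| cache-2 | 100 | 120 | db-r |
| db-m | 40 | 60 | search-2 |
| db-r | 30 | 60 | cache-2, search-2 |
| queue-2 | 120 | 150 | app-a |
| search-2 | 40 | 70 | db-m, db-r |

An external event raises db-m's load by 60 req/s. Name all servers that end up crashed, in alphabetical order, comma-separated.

Round 1 — db-m at 100 > 60. db-m crashes.
  db-m sheds 100 req/s to search-2: 100 each.
    search-2: 40+100 = 140 > 70
Round 2 — search-2 crashes.
  search-2 sheds 140 req/s to db-r: 140 each.
    db-r: 30+140 = 170 > 60
Round 3 — db-r crashes.
  db-r sheds 170 req/s to cache-2: 170 each.
    cache-2: 100+170 = 270 > 120
Round 4 — cache-2 crashes.
  cache-2 sheds 270 req/s: no online neighbours, lost.
No further crashes.

cache-2, db-m, db-r, search-2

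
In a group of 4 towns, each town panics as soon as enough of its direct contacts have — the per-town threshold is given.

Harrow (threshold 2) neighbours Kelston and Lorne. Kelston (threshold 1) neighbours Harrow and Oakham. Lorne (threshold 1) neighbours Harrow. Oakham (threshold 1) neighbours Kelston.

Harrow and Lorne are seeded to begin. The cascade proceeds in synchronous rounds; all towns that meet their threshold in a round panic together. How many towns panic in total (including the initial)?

4

Round 1 — Harrow, Lorne panic (initial).
Round 2 — checking thresholds:
  Kelston: 1 of 2 neighbours ≥ 1, panics.
Round 3 — checking thresholds:
  Oakham: 1 of 1 neighbours ≥ 1, panics.
Round 4 — no new panics; cascade stops.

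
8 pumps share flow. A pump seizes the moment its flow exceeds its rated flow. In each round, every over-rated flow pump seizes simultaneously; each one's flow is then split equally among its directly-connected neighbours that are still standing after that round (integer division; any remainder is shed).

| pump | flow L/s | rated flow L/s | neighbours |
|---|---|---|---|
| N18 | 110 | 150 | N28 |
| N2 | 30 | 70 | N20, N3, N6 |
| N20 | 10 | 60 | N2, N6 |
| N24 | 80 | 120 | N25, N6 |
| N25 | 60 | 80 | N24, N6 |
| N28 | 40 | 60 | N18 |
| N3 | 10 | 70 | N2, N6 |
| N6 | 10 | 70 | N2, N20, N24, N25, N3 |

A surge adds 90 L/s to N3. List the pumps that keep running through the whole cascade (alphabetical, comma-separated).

N18, N28

Round 1 — N3 at 100 > 70. N3 seizes.
  N3 sheds 100 L/s to N2, N6: 50 each.
    N2: 30+50 = 80 > 70
    N6: 10+50 = 60 ≤ 70
Round 2 — N2 seizes.
  N2 sheds 80 L/s to N20, N6: 40 each.
    N20: 10+40 = 50 ≤ 60
    N6: 60+40 = 100 > 70
Round 3 — N6 seizes.
  N6 sheds 100 L/s to N20, N24, N25: 33 each (1 lost).
    N20: 50+33 = 83 > 60
    N24: 80+33 = 113 ≤ 120
    N25: 60+33 = 93 > 80
Round 4 — N20, N25 seize.
  N20 sheds 83 L/s: no online neighbours, lost.
  N25 sheds 93 L/s to N24: 93 each.
    N24: 113+93 = 206 > 120
Round 5 — N24 seizes.
  N24 sheds 206 L/s: no online neighbours, lost.
No further seizures.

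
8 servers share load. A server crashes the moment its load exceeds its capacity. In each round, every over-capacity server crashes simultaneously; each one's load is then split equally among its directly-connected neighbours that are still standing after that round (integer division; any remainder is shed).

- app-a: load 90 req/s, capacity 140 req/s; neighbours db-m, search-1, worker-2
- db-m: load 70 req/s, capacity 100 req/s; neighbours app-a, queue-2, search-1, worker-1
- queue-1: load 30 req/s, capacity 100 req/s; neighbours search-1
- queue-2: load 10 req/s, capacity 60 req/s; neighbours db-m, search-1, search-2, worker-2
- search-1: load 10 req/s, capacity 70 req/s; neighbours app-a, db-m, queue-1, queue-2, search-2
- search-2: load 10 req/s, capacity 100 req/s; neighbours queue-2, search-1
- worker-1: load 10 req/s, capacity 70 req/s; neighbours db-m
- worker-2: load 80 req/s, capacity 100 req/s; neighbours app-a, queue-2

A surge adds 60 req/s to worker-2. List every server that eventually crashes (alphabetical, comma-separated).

Round 1 — worker-2 at 140 > 100. worker-2 crashes.
  worker-2 sheds 140 req/s to app-a, queue-2: 70 each.
    app-a: 90+70 = 160 > 140
    queue-2: 10+70 = 80 > 60
Round 2 — app-a, queue-2 crash.
  app-a sheds 160 req/s to db-m, search-1: 80 each.
    db-m: 70+80 = 150 > 100
    search-1: 10+80 = 90 > 70
  queue-2 sheds 80 req/s to db-m, search-1, search-2: 26 each (2 lost).
    db-m: 150+26 = 176 > 100
    search-1: 90+26 = 116 > 70
    search-2: 10+26 = 36 ≤ 100
Round 3 — db-m, search-1 crash.
  db-m sheds 176 req/s to worker-1: 176 each.
    worker-1: 10+176 = 186 > 70
  search-1 sheds 116 req/s to queue-1, search-2: 58 each.
    queue-1: 30+58 = 88 ≤ 100
    search-2: 36+58 = 94 ≤ 100
Round 4 — worker-1 crashes.
  worker-1 sheds 186 req/s: no online neighbours, lost.
No further crashes.

app-a, db-m, queue-2, search-1, worker-1, worker-2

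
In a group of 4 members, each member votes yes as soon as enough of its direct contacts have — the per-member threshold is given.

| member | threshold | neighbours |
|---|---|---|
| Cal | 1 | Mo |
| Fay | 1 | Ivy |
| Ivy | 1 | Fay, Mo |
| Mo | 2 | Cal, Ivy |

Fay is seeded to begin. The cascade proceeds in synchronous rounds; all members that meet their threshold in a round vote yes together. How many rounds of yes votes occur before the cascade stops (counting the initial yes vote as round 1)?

Round 1 — Fay votes yes (initial).
Round 2 — checking thresholds:
  Ivy: 1 of 2 neighbours ≥ 1, votes yes.
Round 3 — no new yes votes; cascade stops.

2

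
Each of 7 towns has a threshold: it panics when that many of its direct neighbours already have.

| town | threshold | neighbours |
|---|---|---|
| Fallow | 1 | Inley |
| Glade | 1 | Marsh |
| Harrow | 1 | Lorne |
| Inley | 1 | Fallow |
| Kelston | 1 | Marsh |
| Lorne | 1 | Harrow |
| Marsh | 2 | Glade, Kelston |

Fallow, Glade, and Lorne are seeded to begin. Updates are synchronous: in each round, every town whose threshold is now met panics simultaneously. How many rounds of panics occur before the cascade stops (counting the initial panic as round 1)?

Round 1 — Fallow, Glade, Lorne panic (initial).
Round 2 — checking thresholds:
  Harrow: 1 of 1 neighbours ≥ 1, panics.
  Inley: 1 of 1 neighbours ≥ 1, panics.
  Marsh: 1 of 2 neighbours < 2, below threshold.
Round 3 — no new panics; cascade stops.

2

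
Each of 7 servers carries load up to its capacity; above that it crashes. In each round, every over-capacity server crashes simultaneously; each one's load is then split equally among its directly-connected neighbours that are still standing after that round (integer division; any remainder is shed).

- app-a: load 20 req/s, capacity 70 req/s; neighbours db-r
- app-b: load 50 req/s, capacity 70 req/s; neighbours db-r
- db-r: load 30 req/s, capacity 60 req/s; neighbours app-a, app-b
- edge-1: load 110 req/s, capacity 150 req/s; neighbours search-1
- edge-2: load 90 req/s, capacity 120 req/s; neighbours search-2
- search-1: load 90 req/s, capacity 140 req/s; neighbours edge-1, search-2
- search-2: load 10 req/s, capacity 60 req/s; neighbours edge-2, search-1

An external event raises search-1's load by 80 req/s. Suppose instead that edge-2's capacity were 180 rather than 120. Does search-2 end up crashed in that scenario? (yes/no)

With edge-2's capacity at 180:
Round 1 — search-1 at 170 > 140. search-1 crashes.
  search-1 sheds 170 req/s to edge-1, search-2: 85 each.
    edge-1: 110+85 = 195 > 150
    search-2: 10+85 = 95 > 60
Round 2 — edge-1, search-2 crash.
  edge-1 sheds 195 req/s: no online neighbours, lost.
  search-2 sheds 95 req/s to edge-2: 95 each.
    edge-2: 90+95 = 185 > 180
Round 3 — edge-2 crashes.
  edge-2 sheds 185 req/s: no online neighbours, lost.
No further crashes.

yes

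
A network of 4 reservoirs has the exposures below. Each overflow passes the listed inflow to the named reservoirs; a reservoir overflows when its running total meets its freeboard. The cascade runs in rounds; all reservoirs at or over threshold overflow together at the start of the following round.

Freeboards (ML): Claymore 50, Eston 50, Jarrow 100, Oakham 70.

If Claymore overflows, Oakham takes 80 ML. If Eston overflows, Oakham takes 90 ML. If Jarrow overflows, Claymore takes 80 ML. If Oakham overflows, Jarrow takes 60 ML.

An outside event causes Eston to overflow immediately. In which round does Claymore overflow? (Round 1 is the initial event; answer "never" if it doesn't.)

Round 1 — Eston overflows (initial).
  Oakham: +90 → 90 ≥ 70
Round 2 — Oakham overflows.
  Jarrow: +60 → 60 < 100
No further overflows.

never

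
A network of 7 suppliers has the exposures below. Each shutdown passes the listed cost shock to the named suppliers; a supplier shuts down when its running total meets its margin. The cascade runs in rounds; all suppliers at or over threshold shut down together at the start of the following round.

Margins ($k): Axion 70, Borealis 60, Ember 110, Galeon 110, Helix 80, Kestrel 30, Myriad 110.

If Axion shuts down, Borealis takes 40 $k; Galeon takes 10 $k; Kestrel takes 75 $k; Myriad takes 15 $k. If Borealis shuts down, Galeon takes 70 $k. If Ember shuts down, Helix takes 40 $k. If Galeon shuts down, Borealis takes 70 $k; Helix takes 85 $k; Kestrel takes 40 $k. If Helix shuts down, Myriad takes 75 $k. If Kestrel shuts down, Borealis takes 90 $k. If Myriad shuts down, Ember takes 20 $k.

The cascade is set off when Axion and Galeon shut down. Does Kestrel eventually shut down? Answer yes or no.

yes

Round 1 — Axion, Galeon shut down (initial).
  Borealis: +40+70 → 110 ≥ 60
  Helix: +85 → 85 ≥ 80
  Kestrel: +75+40 → 115 ≥ 30
  Myriad: +15 → 15 < 110
Round 2 — Borealis, Helix, Kestrel shut down.
  Myriad: +75 → 90 < 110
No further shutdowns.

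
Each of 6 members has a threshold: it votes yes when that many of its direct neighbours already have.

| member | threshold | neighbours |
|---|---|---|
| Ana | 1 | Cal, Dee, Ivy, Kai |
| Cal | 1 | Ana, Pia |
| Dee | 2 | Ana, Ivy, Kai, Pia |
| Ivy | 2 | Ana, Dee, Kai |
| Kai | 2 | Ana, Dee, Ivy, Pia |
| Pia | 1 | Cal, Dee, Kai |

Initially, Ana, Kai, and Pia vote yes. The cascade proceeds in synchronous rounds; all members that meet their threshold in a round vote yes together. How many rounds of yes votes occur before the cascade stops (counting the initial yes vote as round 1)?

2

Round 1 — Ana, Kai, Pia vote yes (initial).
Round 2 — checking thresholds:
  Cal: 2 of 2 neighbours ≥ 1, votes yes.
  Dee: 3 of 4 neighbours ≥ 2, votes yes.
  Ivy: 2 of 3 neighbours ≥ 2, votes yes.
Round 3 — no new yes votes; cascade stops.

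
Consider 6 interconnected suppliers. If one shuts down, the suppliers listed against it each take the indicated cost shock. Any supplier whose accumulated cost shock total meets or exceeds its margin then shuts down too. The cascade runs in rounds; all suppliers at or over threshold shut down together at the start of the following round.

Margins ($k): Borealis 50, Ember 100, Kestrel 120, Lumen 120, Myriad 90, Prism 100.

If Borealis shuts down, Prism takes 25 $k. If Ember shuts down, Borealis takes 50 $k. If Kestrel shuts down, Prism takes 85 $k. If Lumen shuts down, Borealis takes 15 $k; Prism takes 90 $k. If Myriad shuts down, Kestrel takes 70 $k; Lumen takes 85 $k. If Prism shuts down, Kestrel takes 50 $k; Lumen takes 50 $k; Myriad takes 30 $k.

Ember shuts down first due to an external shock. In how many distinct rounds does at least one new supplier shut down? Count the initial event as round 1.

2

Round 1 — Ember shuts down (initial).
  Borealis: +50 → 50 ≥ 50
Round 2 — Borealis shuts down.
  Prism: +25 → 25 < 100
No further shutdowns.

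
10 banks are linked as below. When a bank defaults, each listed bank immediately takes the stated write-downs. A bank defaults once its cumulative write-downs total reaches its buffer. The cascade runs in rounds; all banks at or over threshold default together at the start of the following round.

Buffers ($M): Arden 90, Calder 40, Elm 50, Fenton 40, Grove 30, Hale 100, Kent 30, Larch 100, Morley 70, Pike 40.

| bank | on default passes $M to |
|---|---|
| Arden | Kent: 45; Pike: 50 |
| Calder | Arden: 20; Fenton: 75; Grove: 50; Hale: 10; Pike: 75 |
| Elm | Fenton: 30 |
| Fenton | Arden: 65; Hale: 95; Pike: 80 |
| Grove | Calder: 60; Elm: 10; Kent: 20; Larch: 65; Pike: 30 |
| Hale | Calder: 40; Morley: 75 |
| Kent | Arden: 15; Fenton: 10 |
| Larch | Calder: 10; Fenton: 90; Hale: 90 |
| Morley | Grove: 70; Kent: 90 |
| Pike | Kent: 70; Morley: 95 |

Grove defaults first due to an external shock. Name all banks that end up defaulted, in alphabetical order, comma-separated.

Arden, Calder, Fenton, Grove, Hale, Kent, Morley, Pike

Round 1 — Grove defaults (initial).
  Calder: +60 → 60 ≥ 40
  Elm: +10 → 10 < 50
  Kent: +20 → 20 < 30
  Larch: +65 → 65 < 100
  Pike: +30 → 30 < 40
Round 2 — Calder defaults.
  Arden: +20 → 20 < 90
  Fenton: +75 → 75 ≥ 40
  Hale: +10 → 10 < 100
  Pike: +75 → 105 ≥ 40
Round 3 — Fenton, Pike default.
  Arden: +65 → 85 < 90
  Hale: +95 → 105 ≥ 100
  Kent: +70 → 90 ≥ 30
  Morley: +95 → 95 ≥ 70
Round 4 — Hale, Kent, Morley default.
  Arden: +15 → 100 ≥ 90
Round 5 — Arden defaults.
No further defaults.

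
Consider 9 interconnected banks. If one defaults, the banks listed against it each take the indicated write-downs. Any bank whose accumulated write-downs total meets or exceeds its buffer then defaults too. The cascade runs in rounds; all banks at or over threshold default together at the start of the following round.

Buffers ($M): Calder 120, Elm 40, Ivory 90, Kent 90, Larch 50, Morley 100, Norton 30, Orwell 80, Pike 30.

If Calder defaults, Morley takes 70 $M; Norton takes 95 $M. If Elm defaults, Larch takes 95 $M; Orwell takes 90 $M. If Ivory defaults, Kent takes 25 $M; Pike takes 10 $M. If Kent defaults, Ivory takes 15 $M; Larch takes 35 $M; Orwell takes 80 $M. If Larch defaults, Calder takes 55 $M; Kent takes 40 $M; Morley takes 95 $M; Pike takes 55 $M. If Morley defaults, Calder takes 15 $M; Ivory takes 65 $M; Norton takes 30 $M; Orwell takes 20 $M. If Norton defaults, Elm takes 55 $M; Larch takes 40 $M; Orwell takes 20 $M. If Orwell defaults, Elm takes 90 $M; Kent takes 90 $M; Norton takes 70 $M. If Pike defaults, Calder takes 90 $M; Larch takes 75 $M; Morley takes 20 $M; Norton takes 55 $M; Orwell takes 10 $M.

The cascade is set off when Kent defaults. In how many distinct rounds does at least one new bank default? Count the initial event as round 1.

Round 1 — Kent defaults (initial).
  Ivory: +15 → 15 < 90
  Larch: +35 → 35 < 50
  Orwell: +80 → 80 ≥ 80
Round 2 — Orwell defaults.
  Elm: +90 → 90 ≥ 40
  Norton: +70 → 70 ≥ 30
Round 3 — Elm, Norton default.
  Larch: +95+40 → 170 ≥ 50
Round 4 — Larch defaults.
  Calder: +55 → 55 < 120
  Morley: +95 → 95 < 100
  Pike: +55 → 55 ≥ 30
Round 5 — Pike defaults.
  Calder: +90 → 145 ≥ 120
  Morley: +20 → 115 ≥ 100
Round 6 — Calder, Morley default.
  Ivory: +65 → 80 < 90
No further defaults.

6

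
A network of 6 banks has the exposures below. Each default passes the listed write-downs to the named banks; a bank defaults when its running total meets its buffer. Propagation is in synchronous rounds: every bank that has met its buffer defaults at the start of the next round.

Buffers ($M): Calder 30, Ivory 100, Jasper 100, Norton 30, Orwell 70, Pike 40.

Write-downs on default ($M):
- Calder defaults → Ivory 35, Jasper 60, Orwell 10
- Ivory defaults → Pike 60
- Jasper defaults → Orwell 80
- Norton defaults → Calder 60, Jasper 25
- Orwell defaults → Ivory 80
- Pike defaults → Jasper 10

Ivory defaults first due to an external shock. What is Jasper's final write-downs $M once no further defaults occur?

10

Round 1 — Ivory defaults (initial).
  Pike: +60 → 60 ≥ 40
Round 2 — Pike defaults.
  Jasper: +10 → 10 < 100
No further defaults.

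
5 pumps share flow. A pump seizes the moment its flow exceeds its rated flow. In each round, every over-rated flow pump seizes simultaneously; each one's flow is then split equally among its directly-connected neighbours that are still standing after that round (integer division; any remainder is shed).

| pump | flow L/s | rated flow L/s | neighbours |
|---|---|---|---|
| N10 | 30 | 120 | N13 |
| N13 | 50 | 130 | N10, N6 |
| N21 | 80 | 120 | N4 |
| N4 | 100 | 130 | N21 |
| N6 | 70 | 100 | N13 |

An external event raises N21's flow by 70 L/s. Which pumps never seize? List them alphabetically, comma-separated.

N10, N13, N6

Round 1 — N21 at 150 > 120. N21 seizes.
  N21 sheds 150 L/s to N4: 150 each.
    N4: 100+150 = 250 > 130
Round 2 — N4 seizes.
  N4 sheds 250 L/s: no online neighbours, lost.
No further seizures.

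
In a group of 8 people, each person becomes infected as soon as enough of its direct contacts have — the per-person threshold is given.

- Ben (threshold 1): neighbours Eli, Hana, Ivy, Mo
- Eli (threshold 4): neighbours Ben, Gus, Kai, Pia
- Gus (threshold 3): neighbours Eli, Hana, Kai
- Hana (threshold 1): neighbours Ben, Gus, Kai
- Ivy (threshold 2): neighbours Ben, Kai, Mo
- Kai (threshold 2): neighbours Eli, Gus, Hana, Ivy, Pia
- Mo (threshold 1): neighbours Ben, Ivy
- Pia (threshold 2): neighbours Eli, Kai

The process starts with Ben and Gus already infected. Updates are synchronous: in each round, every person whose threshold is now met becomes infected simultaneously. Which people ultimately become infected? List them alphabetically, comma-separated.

Ben, Gus, Hana, Ivy, Kai, Mo

Round 1 — Ben, Gus become infected (initial).
Round 2 — checking thresholds:
  Eli: 2 of 4 neighbours < 4, not yet.
  Hana: 2 of 3 neighbours ≥ 1, becomes infected.
  Ivy: 1 of 3 neighbours < 2, not yet.
  Kai: 1 of 5 neighbours < 2, not yet.
  Mo: 1 of 2 neighbours ≥ 1, becomes infected.
Round 3 — checking thresholds:
  Eli: 2 of 4 neighbours < 4, not yet.
  Ivy: 2 of 3 neighbours ≥ 2, becomes infected.
  Kai: 2 of 5 neighbours ≥ 2, becomes infected.
Round 4 — no new infections; cascade stops.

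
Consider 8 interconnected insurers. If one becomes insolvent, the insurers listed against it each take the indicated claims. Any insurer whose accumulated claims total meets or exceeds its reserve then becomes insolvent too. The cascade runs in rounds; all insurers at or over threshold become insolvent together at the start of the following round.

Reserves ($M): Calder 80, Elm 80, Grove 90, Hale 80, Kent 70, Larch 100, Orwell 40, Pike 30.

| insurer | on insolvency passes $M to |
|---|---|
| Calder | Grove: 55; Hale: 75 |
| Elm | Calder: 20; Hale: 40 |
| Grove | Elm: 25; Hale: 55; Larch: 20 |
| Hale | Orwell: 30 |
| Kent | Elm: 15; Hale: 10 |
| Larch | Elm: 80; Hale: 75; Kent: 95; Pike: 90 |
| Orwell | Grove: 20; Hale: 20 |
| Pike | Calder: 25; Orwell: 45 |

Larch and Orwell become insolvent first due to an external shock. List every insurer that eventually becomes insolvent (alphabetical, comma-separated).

Elm, Hale, Kent, Larch, Orwell, Pike

Round 1 — Larch, Orwell become insolvent (initial).
  Elm: +80 → 80 ≥ 80
  Grove: +20 → 20 < 90
  Hale: +75+20 → 95 ≥ 80
  Kent: +95 → 95 ≥ 70
  Pike: +90 → 90 ≥ 30
Round 2 — Elm, Hale, Kent, Pike become insolvent.
  Calder: +20+25 → 45 < 80
No further insolvencies.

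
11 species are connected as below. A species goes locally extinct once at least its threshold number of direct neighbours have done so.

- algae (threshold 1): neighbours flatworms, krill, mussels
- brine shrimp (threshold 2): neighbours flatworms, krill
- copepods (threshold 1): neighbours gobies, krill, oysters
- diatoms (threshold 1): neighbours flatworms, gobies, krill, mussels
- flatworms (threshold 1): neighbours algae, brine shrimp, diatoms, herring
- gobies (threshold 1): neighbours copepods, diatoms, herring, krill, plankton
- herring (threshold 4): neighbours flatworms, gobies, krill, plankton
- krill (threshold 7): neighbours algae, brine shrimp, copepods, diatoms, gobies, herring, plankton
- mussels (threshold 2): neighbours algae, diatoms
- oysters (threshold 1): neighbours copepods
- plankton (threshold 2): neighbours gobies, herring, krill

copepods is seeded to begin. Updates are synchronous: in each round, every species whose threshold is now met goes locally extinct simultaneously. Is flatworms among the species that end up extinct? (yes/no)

Round 1 — copepods goes locally extinct (initial).
Round 2 — checking thresholds:
  gobies: 1 of 5 neighbours ≥ 1, goes locally extinct.
  krill: 1 of 7 neighbours < 7, holds.
  oysters: 1 of 1 neighbours ≥ 1, goes locally extinct.
Round 3 — checking thresholds:
  diatoms: 1 of 4 neighbours ≥ 1, goes locally extinct.
  herring: 1 of 4 neighbours < 4, holds.
  krill: 2 of 7 neighbours < 7, holds.
  plankton: 1 of 3 neighbours < 2, holds.
Round 4 — checking thresholds:
  flatworms: 1 of 4 neighbours ≥ 1, goes locally extinct.
  herring: 1 of 4 neighbours < 4, holds.
  krill: 3 of 7 neighbours < 7, holds.
  mussels: 1 of 2 neighbours < 2, holds.
  plankton: 1 of 3 neighbours < 2, holds.
Round 5 — checking thresholds:
  algae: 1 of 3 neighbours ≥ 1, goes locally extinct.
  brine shrimp: 1 of 2 neighbours < 2, holds.
  herring: 2 of 4 neighbours < 4, holds.
  krill: 3 of 7 neighbours < 7, holds.
  mussels: 1 of 2 neighbours < 2, holds.
  plankton: 1 of 3 neighbours < 2, holds.
Round 6 — checking thresholds:
  brine shrimp: 1 of 2 neighbours < 2, holds.
  herring: 2 of 4 neighbours < 4, holds.
  krill: 4 of 7 neighbours < 7, holds.
  mussels: 2 of 2 neighbours ≥ 2, goes locally extinct.
  plankton: 1 of 3 neighbours < 2, holds.
Round 7 — no new extinctions; cascade stops.

yes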